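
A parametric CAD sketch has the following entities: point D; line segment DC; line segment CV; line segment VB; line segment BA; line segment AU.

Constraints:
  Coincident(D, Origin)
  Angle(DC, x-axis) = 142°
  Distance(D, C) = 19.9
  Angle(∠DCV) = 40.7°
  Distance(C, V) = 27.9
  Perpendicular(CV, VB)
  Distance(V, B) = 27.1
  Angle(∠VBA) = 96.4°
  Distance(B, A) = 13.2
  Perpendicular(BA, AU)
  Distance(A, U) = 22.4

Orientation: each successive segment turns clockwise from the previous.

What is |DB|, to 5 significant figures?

19.069

D is at the origin; DC runs at 142.0° with length 19.9, so C = (-15.681, 12.252). ∠DCV = 40.7° gives CV at 2.7000° from the x-axis; with |CV| = 27.9, V = (12.188, 13.566). CV ⟂ VB, so VB runs at -87.300°; with |VB| = 27.1, B = (13.464, -13.504). Then |DB| = |B − D| = 19.069.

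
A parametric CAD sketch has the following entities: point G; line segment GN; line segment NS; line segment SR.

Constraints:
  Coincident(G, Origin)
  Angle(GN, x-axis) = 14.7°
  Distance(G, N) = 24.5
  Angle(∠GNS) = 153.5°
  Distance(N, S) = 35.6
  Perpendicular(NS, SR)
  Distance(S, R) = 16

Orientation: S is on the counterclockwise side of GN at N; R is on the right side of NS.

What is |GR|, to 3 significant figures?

63.5

G is at the origin; GN runs at 14.7° with length 24.5, so N = 24.5·(cos 14.7°, sin 14.7°) = (23.7, 6.22). ∠GNS = 153.5°, so NS runs at 14.7° + (180° − 153.5°) = 41.2° from the x-axis; with |NS| = 35.6, S = N + 35.6·(cos 41.2°, sin 41.2°) = (50.5, 29.7). NS is perpendicular to SR; with |SR| = 16.0 on the right of NS, R = S + 16.0·(0.659, -0.752) = (61.0, 17.6). Then |GR| = |R − G| = 63.5.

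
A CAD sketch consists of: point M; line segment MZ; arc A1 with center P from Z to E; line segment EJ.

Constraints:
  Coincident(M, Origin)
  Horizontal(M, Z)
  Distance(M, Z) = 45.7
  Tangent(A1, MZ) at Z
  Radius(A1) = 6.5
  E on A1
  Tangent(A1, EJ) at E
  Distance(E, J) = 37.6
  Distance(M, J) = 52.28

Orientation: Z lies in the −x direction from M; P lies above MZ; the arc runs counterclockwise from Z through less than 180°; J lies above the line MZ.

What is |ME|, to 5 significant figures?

39.680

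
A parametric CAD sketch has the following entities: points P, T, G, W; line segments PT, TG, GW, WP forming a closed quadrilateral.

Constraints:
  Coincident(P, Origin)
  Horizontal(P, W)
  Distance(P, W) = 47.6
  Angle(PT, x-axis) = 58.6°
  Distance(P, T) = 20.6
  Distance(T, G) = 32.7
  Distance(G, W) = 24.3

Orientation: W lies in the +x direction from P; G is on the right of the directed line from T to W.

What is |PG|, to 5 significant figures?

28.421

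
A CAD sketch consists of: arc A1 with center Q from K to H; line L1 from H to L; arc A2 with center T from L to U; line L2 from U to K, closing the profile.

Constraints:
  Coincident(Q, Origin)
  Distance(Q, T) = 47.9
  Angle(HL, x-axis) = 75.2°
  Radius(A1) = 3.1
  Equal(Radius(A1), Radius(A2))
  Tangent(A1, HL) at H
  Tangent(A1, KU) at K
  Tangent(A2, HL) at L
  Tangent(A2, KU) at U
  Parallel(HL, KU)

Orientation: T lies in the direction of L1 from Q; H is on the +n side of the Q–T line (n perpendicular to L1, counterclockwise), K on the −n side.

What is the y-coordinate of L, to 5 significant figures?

47.103

Tangency of A1 to both parallel lines with radius 3.1 puts H and K at Q ± 3.1·n: H = (-2.9972, 0.79188), K = (2.9972, -0.79188). Equal radii place L and U the same way about T: L = T + 3.1·n = (9.2387, 47.103), U = T − 3.1·n = (15.233, 45.519). So L.y = 47.103.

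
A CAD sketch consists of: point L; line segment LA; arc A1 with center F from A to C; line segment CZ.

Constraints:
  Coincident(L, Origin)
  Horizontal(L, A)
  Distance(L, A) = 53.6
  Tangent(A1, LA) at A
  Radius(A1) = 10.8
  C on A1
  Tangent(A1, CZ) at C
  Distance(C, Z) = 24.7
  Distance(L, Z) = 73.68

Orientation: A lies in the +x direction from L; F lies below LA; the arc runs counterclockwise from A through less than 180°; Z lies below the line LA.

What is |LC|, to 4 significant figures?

50.00

Checks: L = (0.00, 0.00) ✓; |FC| = 10.80 ✓; ∠(FC, CZ) = 90.00° ✓; |CZ| = 24.70 ✓; |LZ| = 73.68 ✓.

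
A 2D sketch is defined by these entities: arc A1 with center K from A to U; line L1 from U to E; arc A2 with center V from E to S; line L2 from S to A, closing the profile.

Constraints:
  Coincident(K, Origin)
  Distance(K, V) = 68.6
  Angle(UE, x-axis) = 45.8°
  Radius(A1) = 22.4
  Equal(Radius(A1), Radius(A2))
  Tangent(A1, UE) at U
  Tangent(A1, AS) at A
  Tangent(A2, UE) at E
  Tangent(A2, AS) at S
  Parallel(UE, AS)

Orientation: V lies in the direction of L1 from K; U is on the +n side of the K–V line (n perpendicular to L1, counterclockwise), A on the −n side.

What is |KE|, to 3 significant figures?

72.2

The slot axis is L1's direction at 45.8°, so u = (cos 45.8°, sin 45.8°) = (0.697, 0.717) and n = (−sin 45.8°, cos 45.8°) = (-0.717, 0.697). K is at the origin and V lies 68.6 along u from K, so V = 68.6·u = (47.8, 49.2). Tangency of A1 to both parallel lines with radius 22.4 puts U and A at K ± 22.4·n: U = (-16.1, 15.6), A = (16.1, -15.6). Equal radii place E and S the same way about V: E = V + 22.4·n = (31.8, 64.8), S = V − 22.4·n = (63.9, 33.6). Then |KE| = |E − K| = 72.2.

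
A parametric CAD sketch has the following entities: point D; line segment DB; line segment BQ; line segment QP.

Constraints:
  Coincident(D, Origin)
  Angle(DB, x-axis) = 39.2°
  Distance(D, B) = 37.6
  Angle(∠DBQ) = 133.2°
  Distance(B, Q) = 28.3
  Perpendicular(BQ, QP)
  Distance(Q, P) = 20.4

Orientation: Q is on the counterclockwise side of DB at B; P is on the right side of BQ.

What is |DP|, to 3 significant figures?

72.2

∠DBQ = 133.2°, so BQ runs at 39.2° + (180° − 133.2°) = 86.0° from the x-axis; with |BQ| = 28.3, Q = B + 28.3·(cos 86.0°, sin 86.0°) = (31.1, 52.0). BQ is perpendicular to QP; with |QP| = 20.4 on the right of BQ, P = Q + 20.4·(0.998, -0.0698) = (51.5, 50.6). Then |DP| = |P − D| = 72.2.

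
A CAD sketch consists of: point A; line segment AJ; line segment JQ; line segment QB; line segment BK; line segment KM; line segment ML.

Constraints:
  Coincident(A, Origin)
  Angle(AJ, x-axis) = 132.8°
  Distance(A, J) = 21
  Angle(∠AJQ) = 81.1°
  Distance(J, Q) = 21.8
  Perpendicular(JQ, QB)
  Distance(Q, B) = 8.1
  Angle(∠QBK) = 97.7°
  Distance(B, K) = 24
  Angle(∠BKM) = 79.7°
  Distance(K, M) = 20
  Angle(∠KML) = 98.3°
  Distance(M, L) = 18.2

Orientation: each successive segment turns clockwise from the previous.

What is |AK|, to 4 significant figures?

10.79

A is at the origin; AJ runs at 132.8° with length 21.0, so J = (-14.27, 15.41). ∠AJQ = 81.1° gives JQ at 33.90° from the x-axis; with |JQ| = 21.8, Q = (3.826, 27.57). JQ is perpendicular to QB, so QB runs at -56.10°; with |QB| = 8.1, B = (8.344, 20.84). ∠QBK = 97.7° gives BK at -138.4° from the x-axis; with |BK| = 24.0, K = (-9.603, 4.910). Then |AK| = |K − A| = 10.79.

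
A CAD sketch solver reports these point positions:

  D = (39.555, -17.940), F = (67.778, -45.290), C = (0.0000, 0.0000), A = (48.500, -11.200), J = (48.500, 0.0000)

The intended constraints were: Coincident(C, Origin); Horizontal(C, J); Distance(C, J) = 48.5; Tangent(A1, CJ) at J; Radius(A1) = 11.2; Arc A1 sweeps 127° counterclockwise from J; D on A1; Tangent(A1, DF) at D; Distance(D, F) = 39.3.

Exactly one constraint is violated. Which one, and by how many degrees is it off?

Tangent(A1, DF) at D — off by 8.90°.

C = (0.00, 0.00) ✓; C.y = 0.00, J.y = 0.00 ✓; |CJ| = 48.50 ✓; ∠(AJ, JC) = 90.00° ✓; |AJ| = 11.20 ✓; bearing(A→D) − bearing(A→J) = 127.0° ✓; |AD| = 11.20 ✓; ∠(AD, DF) = 81.10° ✗; |DF| = 39.30 ✓.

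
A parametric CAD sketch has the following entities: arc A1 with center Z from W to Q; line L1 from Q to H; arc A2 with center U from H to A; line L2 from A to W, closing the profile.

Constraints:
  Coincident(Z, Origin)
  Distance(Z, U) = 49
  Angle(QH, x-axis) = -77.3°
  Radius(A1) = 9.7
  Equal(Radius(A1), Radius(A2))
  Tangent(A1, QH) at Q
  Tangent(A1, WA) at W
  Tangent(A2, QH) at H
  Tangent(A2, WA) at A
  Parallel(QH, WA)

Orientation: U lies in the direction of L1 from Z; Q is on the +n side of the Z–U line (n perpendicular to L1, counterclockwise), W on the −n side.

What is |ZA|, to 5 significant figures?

49.951

The slot axis is L1's direction at -77.3°, so u = (cos -77.3°, sin -77.3°) = (0.21985, -0.97553) and n = (−sin -77.3°, cos -77.3°) = (0.97553, 0.21985). Z is at the origin and U lies 49.0 along u from Z, so U = 49.0·u = (10.772, -47.801). Tangency of A1 to both parallel lines with radius 9.7 puts Q and W at Z ± 9.7·n: Q = (9.4627, 2.1325), W = (-9.4627, -2.1325). Equal radii place H and A the same way about U: H = U + 9.7·n = (20.235, -45.669), A = U − 9.7·n = (1.3098, -49.934). Then |ZA| = |A − Z| = 49.951.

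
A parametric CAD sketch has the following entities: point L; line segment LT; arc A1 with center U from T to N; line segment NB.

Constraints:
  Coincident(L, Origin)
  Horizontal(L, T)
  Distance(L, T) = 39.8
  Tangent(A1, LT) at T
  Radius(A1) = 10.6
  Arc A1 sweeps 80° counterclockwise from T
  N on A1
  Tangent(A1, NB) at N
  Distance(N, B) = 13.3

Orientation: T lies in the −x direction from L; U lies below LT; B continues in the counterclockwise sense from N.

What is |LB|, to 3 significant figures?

56.9

L is at the origin; L and T share the same y with |LT| = 39.8 and T on the −x side, so T = (-39.8, 0.00). The tangent condition forces UT to be normal to LT, so U = T + (0, -10.6) = (-39.8, -10.6). On A1, T sits at bearing 90° from U; an 80° counterclockwise sweep puts N at bearing 170°, so N = U + 10.6·(cos 170°, sin 170°) = (-50.2, -8.76). Tangency of A1 to NB means the radius UN is perpendicular to NB, so NB runs along (−sin 170°, cos 170°); with |NB| = 13.3, B = (-52.5, -21.9). Then |LB| = |B − L| = 56.9.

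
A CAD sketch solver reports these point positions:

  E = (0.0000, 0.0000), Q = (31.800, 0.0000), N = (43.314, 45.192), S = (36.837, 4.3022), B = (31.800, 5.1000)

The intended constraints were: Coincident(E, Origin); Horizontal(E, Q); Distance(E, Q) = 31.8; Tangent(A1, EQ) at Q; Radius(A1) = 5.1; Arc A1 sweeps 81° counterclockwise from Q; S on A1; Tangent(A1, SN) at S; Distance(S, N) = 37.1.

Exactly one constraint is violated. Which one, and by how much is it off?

Distance(S, N) = 37.1 — off by 4.30.

E = (0.00, 0.00) ✓; E.y = 0.00, Q.y = 0.00 ✓; |EQ| = 31.80 ✓; ∠(BQ, QE) = 90.00° ✓; |BQ| = 5.100 ✓; bearing(B→S) − bearing(B→Q) = 81.00° ✓; |BS| = 5.100 ✓; ∠(BS, SN) = 90.00° ✓; |SN| = 41.40 ✗.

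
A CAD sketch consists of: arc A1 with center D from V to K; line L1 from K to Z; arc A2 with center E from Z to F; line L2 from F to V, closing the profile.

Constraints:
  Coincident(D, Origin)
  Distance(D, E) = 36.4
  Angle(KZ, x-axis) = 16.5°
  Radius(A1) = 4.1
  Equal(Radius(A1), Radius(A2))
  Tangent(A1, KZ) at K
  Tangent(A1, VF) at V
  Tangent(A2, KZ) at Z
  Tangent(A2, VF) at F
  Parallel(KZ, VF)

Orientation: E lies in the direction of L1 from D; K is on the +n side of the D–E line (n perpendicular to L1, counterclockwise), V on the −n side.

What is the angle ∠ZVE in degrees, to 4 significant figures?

6.269°

The slot axis is L1's direction at 16.5°, so u = (cos 16.5°, sin 16.5°) = (0.9588, 0.2840) and n = (−sin 16.5°, cos 16.5°) = (-0.2840, 0.9588). D is at the origin and E lies 36.4 along u from D, so E = 36.4·u = (34.90, 10.34). Tangency of A1 to both parallel lines with radius 4.1 puts K and V at D ± 4.1·n: K = (-1.164, 3.931), V = (1.164, -3.931). Equal radii place Z and F the same way about E: Z = E + 4.1·n = (33.74, 14.27), F = E − 4.1·n = (36.07, 6.407). Then cos ∠ZVE = VZ·VE / (|VZ||VE|), giving 6.269°.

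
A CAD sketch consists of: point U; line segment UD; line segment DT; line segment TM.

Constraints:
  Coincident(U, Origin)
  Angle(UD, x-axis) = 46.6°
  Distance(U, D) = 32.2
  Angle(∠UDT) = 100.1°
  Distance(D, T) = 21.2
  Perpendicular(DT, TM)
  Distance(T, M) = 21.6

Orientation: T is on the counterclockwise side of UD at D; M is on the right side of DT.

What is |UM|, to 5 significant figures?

59.680

U is at the origin; UD runs at 46.6° with length 32.2, so D = 32.2·(cos 46.6°, sin 46.6°) = (22.124, 23.396). ∠UDT = 100.1°, so DT runs at 46.6° + (180° − 100.1°) = 126.50° from the x-axis; with |DT| = 21.2, T = D + 21.2·(cos 126.50°, sin 126.50°) = (9.5140, 40.437). DT is perpendicular to TM; with |TM| = 21.6 on the right of DT, M = T + 21.6·(0.80386, 0.59482) = (26.877, 53.286). Then |UM| = |M − U| = 59.680.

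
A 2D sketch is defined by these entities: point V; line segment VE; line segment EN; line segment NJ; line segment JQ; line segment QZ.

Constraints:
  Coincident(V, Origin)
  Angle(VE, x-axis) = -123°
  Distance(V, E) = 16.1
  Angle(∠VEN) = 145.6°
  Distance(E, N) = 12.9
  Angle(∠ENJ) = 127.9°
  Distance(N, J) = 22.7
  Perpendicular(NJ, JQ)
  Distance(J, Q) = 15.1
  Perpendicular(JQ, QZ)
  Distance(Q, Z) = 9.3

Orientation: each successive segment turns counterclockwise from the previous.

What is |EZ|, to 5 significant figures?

21.885

V is at the origin; VE runs at -123.0° with length 16.1, so E = (-8.7687, -13.503). ∠VEN = 145.6° gives EN at -88.600° from the x-axis; with |EN| = 12.9, N = (-8.4535, -26.399). ∠ENJ = 127.9° gives NJ at -36.500° from the x-axis; with |NJ| = 22.7, J = (9.7940, -39.901). The perpendicularity gives JQ at right angles to NJ, so JQ runs at 53.500°; with |JQ| = 15.1, Q = (18.776, -27.763). JQ is perpendicular to QZ, so QZ runs at 143.50°; with |QZ| = 9.3, Z = (11.300, -22.231). Then |EZ| = |Z − E| = 21.885.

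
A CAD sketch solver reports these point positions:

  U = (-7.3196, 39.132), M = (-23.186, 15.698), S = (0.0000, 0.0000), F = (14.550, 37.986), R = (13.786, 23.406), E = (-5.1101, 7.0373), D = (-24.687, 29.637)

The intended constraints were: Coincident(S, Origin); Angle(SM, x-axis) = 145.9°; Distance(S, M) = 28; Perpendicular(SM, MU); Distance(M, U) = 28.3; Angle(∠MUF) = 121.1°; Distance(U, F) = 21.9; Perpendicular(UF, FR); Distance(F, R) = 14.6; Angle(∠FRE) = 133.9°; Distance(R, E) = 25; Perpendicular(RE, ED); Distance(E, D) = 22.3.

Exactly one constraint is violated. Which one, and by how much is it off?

Distance(E, D) = 22.3 — off by 7.60.

S = (0.00, 0.00) ✓; SM at 145.9° ✓; |SM| = 28.00 ✓; ∠(SM, MU) = 90.00° ✓; |MU| = 28.30 ✓; ∠MUF = 121.1° ✓; |UF| = 21.90 ✓; ∠(UF, FR) = 90.00° ✓; |FR| = 14.60 ✓; ∠FRE = 133.9° ✓; |RE| = 25.00 ✓; ∠(RE, ED) = 90.00° ✓; |ED| = 29.90 ✗.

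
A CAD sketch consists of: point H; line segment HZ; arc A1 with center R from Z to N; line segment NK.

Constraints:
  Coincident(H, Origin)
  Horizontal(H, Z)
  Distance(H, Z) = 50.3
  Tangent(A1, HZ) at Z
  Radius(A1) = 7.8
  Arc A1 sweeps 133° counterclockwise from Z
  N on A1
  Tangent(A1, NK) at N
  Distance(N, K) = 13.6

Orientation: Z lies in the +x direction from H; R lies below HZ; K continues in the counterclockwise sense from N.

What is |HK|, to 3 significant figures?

58.6

On A1, Z sits at bearing 90° from R; a 133° counterclockwise sweep puts N at bearing 223°, so N = R + 7.8·(cos 223°, sin 223°) = (44.6, -13.1). The tangent condition forces RN to be normal to NK, so NK runs along (−sin 223°, cos 223°); with |NK| = 13.6, K = (53.9, -23.1). Then |HK| = |K − H| = 58.6.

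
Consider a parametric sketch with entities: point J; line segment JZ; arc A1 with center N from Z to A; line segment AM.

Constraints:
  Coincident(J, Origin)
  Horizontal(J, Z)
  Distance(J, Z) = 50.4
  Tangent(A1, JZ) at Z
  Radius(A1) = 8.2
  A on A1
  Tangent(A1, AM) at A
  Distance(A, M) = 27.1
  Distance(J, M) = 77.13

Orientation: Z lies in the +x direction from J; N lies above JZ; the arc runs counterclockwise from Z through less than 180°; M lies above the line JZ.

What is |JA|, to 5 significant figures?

57.190

J is at the origin; JZ is horizontal with |JZ| = 50.4 and Z on the +x side, so Z = (50.400, 0.0000). Since A1 is tangent to JZ there, NZ ⟂ JZ, so N = Z + (0, 8.2) = (50.400, 8.2000). Since NA ⟂ AM (tangency), |NM| = √(8.2² + 27.1²) = 28.313 regardless of where A sits on A1. So M lies on both circle(J, 77.13) and circle(N, 28.313); the above-JZ intersection is M = (72.776, 25.549). A is the foot of the tangent from M: A = (57.086, 3.4526).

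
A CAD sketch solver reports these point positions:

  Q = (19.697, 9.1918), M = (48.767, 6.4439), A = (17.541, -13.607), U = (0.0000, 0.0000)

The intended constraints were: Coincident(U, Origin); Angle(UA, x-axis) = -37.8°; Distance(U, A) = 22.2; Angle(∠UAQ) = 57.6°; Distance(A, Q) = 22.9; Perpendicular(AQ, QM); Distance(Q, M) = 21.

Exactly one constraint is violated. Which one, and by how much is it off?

Distance(Q, M) = 21 — off by 8.20.

U = (0.00, 0.00) ✓; UA at -37.80° ✓; |UA| = 22.20 ✓; ∠UAQ = 57.60° ✓; |AQ| = 22.90 ✓; ∠(AQ, QM) = 90.00° ✓; |QM| = 29.20 ✗.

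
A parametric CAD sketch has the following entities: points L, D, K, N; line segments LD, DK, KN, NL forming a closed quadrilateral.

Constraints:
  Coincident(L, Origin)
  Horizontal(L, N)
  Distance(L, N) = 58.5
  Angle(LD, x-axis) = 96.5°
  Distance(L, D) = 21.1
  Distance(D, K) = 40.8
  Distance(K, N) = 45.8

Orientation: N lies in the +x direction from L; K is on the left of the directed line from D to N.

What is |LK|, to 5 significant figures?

51.821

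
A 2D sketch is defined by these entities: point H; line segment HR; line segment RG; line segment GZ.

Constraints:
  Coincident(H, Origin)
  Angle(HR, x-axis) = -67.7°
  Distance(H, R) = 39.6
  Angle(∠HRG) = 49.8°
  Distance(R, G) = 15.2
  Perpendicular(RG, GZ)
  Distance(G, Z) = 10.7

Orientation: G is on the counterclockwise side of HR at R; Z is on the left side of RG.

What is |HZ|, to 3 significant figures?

22.1

H is at the origin; HR runs at -67.7° with length 39.6, so R = 39.6·(cos -67.7°, sin -67.7°) = (15.0, -36.6). ∠HRG = 49.8°, so RG runs at -67.7° + (180° − 49.8°) = 62.5° from the x-axis; with |RG| = 15.2, G = R + 15.2·(cos 62.5°, sin 62.5°) = (22.0, -23.2). The perpendicularity gives GZ at right angles to RG; with |GZ| = 10.7 on the left of RG, Z = G + 10.7·(-0.887, 0.462) = (12.6, -18.2). Then |HZ| = |Z − H| = 22.1.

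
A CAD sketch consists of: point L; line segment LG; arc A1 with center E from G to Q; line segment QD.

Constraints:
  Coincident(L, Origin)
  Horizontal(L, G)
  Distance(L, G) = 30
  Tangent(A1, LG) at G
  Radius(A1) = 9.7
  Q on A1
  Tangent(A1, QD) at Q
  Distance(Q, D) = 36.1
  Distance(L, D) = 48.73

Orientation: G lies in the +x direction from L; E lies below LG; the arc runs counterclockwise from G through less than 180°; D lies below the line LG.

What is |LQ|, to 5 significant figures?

22.279

L is at the origin; LG is horizontal with |LG| = 30.0 and G on the +x side, so G = (30.000, 0.0000). The tangent condition forces EG to be normal to LG, so E = G + (0, -9.7) = (30.000, -9.7000). Since EQ ⟂ QD (tangency), |ED| = √(9.7² + 36.1²) = 37.380 regardless of where Q sits on A1. So D lies on both circle(L, 48.73) and circle(E, 37.380); the below-LG intersection is D = (18.247, -45.185). Q is the foot of the tangent from D: Q = (20.316, -9.1441).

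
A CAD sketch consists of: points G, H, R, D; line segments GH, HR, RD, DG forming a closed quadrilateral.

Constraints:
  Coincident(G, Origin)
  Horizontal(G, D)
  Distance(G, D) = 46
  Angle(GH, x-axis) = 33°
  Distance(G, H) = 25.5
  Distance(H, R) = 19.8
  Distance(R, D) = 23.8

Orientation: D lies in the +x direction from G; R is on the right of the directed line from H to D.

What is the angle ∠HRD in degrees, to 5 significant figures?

80.241°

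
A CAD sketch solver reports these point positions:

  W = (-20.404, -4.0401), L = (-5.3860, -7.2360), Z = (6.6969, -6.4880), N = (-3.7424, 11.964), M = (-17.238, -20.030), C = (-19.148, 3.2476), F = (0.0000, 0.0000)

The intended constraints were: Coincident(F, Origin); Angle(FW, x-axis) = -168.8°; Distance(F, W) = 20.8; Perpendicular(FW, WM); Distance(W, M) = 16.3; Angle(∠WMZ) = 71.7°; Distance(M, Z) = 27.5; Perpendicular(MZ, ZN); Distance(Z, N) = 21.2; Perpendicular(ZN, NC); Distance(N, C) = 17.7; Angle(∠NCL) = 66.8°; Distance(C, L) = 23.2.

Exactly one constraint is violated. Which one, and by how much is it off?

Distance(C, L) = 23.2 — off by 5.90.

F = (0.00, 0.00) ✓; FW at -168.8° ✓; |FW| = 20.80 ✓; ∠(FW, WM) = 90.00° ✓; |WM| = 16.30 ✓; ∠WMZ = 71.70° ✓; |MZ| = 27.50 ✓; ∠(MZ, ZN) = 90.00° ✓; |ZN| = 21.20 ✓; ∠(ZN, NC) = 90.00° ✓; |NC| = 17.70 ✓; ∠NCL = 66.80° ✓; |CL| = 17.30 ✗.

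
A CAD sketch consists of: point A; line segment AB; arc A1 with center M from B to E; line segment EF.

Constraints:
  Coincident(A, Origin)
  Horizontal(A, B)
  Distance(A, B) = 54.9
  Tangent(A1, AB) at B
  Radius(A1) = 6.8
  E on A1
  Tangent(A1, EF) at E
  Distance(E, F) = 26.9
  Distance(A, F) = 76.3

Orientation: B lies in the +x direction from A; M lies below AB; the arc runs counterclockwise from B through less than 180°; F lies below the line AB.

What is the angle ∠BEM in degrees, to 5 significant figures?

21.213°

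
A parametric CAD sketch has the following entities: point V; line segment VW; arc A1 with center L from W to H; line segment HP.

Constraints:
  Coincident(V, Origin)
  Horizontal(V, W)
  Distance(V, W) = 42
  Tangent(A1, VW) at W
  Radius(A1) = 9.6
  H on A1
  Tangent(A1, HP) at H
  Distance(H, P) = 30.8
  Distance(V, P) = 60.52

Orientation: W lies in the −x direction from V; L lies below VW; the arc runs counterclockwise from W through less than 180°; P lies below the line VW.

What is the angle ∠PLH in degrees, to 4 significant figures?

72.69°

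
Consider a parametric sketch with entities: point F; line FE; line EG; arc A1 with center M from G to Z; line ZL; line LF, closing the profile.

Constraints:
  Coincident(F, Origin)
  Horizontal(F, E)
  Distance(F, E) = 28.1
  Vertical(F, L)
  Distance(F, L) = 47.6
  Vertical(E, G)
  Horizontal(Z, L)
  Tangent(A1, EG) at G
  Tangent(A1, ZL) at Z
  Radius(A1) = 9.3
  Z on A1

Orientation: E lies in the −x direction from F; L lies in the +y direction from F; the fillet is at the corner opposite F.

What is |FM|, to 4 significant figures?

42.67

FL is vertical with |FL| = 47.6 and L on the +y side, so L = (0.000, 47.60). The virtual corner opposite F is at (-28.10, 47.60). Since A1 is tangent to EG there, MG ⟂ EG and the tangent condition forces MZ to be normal to ZL, with radius 9.3, so the center M sits 9.3 in from both sides at M = (-18.80, 38.30). Then |FM| = |M − F| = 42.67.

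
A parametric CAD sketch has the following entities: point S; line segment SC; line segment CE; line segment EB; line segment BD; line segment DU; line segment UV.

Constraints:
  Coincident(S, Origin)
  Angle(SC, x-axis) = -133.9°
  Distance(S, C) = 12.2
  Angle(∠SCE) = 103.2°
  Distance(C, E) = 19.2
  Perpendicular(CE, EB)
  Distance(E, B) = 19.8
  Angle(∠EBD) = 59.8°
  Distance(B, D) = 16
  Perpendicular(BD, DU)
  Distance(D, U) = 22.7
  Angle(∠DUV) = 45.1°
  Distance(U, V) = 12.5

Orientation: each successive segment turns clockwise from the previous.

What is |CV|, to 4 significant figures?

20.44

S is at the origin; SC runs at -133.9° with length 12.2, so C = (-8.460, -8.791). ∠SCE = 103.2° gives CE at 149.3° from the x-axis; with |CE| = 19.2, E = (-24.97, 1.012). CE is perpendicular to EB, so EB runs at 59.30°; with |EB| = 19.8, B = (-14.86, 18.04). ∠EBD = 59.8° gives BD at -60.90° from the x-axis; with |BD| = 16.0, D = (-7.079, 4.056). BD ⟂ DU, so DU runs at -150.9°; with |DU| = 22.7, U = (-26.91, -6.983). ∠DUV = 45.1° gives UV at 74.20° from the x-axis; with |UV| = 12.5, V = (-23.51, 5.044). Then |CV| = |V − C| = 20.44.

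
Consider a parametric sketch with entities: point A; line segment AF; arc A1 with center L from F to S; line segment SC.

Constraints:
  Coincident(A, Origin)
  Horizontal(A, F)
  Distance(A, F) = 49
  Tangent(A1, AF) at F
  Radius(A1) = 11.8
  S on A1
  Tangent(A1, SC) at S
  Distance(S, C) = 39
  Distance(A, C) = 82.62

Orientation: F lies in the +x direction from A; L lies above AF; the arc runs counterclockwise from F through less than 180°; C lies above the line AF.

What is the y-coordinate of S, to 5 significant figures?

9.8804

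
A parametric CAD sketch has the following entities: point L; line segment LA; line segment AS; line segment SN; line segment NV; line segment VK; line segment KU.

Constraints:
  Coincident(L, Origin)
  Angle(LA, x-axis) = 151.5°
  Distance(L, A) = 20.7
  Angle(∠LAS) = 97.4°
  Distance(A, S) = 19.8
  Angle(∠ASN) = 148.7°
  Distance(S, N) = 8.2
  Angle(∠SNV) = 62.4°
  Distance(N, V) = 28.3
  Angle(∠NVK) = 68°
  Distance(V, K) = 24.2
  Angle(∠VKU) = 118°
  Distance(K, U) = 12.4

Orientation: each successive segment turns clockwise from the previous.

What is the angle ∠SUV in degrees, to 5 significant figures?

52.709°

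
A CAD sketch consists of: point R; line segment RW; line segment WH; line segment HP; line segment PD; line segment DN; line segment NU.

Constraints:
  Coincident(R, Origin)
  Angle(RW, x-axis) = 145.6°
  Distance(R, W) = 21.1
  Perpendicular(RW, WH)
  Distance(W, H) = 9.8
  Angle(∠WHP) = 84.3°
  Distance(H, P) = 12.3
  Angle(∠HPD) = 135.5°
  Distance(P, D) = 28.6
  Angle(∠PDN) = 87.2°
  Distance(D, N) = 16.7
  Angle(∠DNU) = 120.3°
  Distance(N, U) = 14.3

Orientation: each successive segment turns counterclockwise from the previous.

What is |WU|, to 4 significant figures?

18.37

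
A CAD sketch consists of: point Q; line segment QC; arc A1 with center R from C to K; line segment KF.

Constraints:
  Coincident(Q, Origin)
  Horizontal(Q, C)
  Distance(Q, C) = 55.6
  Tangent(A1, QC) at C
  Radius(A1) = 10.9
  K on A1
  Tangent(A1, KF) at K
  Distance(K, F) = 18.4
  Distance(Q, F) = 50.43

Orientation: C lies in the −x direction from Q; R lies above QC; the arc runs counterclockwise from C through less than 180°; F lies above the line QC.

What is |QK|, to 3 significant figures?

45.8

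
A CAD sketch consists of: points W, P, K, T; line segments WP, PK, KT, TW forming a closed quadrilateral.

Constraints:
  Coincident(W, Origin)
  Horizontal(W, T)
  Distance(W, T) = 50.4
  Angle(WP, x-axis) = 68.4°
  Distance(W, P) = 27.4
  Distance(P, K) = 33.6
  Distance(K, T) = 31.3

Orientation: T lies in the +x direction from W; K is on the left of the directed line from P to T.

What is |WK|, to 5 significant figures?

52.965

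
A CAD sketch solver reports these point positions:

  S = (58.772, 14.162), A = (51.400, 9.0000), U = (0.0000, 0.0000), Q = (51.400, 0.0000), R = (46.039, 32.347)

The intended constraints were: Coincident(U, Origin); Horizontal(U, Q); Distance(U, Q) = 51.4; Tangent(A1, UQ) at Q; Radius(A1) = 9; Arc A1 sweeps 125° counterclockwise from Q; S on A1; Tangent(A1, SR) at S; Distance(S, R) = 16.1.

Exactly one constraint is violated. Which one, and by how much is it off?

Distance(S, R) = 16.1 — off by 6.10.

U = (0.00, 0.00) ✓; U.y = 0.00, Q.y = 0.00 ✓; |UQ| = 51.40 ✓; ∠(AQ, QU) = 90.00° ✓; |AQ| = 9.000 ✓; bearing(A→S) − bearing(A→Q) = 125.0° ✓; |AS| = 9.000 ✓; ∠(AS, SR) = 90.00° ✓; |SR| = 22.20 ✗.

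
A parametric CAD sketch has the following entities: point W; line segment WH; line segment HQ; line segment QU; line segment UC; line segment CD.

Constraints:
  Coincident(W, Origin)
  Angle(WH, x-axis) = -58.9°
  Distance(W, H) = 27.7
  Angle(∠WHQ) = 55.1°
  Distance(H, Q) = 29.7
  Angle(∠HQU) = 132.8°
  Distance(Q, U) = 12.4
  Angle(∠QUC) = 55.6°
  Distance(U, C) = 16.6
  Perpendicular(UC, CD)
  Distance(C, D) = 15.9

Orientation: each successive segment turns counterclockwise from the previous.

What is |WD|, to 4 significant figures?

27.16

W is at the origin; WH runs at -58.9° with length 27.7, so H = (14.31, -23.72). ∠WHQ = 55.1° gives HQ at 66.00° from the x-axis; with |HQ| = 29.7, Q = (26.39, 3.414). ∠HQU = 132.8° gives QU at 113.2° from the x-axis; with |QU| = 12.4, U = (21.50, 14.81). ∠QUC = 55.6° gives UC at -122.4° from the x-axis; with |UC| = 16.6, C = (12.61, 0.7951). UC ⟂ CD, so CD runs at -32.40°; with |CD| = 15.9, D = (26.03, -7.725). Then |WD| = |D − W| = 27.16.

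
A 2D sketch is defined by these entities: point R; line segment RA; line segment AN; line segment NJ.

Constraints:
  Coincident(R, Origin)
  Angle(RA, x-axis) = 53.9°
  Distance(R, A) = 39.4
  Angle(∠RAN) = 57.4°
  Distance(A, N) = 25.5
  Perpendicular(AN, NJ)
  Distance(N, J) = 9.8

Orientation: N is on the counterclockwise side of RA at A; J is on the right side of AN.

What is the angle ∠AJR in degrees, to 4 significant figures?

63.30°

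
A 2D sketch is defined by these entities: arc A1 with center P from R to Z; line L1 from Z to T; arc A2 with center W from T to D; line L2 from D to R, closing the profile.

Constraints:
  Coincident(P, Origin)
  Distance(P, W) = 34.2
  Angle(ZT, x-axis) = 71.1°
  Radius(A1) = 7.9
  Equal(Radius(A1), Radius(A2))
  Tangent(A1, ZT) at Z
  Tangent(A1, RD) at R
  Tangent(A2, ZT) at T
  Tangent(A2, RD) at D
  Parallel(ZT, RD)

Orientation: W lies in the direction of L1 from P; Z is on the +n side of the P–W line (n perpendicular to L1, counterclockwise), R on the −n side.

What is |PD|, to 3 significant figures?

35.1

Tangency of A1 to both parallel lines with radius 7.9 puts Z and R at P ± 7.9·n: Z = (-7.47, 2.56), R = (7.47, -2.56). Equal radii place T and D the same way about W: T = W + 7.9·n = (3.60, 34.9), D = W − 7.9·n = (18.6, 29.8). Then |PD| = |D − P| = 35.1.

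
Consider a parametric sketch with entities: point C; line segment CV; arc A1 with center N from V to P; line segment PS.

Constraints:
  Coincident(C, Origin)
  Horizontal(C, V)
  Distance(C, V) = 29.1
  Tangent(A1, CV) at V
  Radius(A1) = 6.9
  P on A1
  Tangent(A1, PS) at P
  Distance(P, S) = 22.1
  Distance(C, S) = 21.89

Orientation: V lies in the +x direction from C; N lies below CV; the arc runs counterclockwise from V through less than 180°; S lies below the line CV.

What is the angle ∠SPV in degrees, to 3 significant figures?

155°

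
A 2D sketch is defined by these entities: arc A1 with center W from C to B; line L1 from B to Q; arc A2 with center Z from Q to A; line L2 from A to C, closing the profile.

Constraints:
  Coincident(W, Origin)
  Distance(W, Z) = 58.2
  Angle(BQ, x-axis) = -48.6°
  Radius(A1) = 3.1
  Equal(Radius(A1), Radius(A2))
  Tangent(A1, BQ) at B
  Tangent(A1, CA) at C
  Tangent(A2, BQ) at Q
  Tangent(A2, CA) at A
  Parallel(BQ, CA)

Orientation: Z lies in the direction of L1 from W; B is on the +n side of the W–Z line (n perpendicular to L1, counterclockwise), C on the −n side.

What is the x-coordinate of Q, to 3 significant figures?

40.8

The slot axis is L1's direction at -48.6°, so u = (cos -48.6°, sin -48.6°) = (0.661, -0.750) and n = (−sin -48.6°, cos -48.6°) = (0.750, 0.661). W is at the origin and Z lies 58.2 along u from W, so Z = 58.2·u = (38.5, -43.7). Tangency of A1 to both parallel lines with radius 3.1 puts B and C at W ± 3.1·n: B = (2.33, 2.05), C = (-2.33, -2.05). Equal radii place Q and A the same way about Z: Q = Z + 3.1·n = (40.8, -41.6), A = Z − 3.1·n = (36.2, -45.7). So Q.x = 40.8.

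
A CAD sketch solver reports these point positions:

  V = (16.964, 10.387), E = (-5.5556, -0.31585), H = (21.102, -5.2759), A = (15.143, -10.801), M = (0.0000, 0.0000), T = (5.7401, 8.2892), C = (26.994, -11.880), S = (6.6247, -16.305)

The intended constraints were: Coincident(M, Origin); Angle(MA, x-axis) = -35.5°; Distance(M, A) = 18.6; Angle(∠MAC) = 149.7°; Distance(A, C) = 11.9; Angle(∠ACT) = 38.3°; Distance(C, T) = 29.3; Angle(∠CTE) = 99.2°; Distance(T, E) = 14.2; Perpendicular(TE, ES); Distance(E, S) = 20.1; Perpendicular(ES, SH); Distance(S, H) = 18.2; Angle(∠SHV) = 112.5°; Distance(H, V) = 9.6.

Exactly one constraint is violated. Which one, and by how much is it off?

Distance(H, V) = 9.6 — off by 6.60.

M = (0.00, 0.00) ✓; MA at -35.50° ✓; |MA| = 18.60 ✓; ∠MAC = 149.7° ✓; |AC| = 11.90 ✓; ∠ACT = 38.30° ✓; |CT| = 29.30 ✓; ∠CTE = 99.20° ✓; |TE| = 14.20 ✓; ∠(TE, ES) = 90.00° ✓; |ES| = 20.10 ✓; ∠(ES, SH) = 90.00° ✓; |SH| = 18.20 ✓; ∠SHV = 112.5° ✓; |HV| = 16.20 ✗.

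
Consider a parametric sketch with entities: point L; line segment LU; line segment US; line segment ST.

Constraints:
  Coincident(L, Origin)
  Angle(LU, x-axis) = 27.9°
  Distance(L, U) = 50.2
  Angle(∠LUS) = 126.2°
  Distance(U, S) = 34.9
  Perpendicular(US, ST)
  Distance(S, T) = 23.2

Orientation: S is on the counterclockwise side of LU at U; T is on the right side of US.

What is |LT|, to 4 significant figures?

90.69

∠LUS = 126.2°, so US runs at 27.9° + (180° − 126.2°) = 81.70° from the x-axis; with |US| = 34.9, S = U + 34.9·(cos 81.70°, sin 81.70°) = (49.40, 58.02). US is perpendicular to ST; with |ST| = 23.2 on the right of US, T = S + 23.2·(0.9895, -0.1444) = (72.36, 54.68). Then |LT| = |T − L| = 90.69.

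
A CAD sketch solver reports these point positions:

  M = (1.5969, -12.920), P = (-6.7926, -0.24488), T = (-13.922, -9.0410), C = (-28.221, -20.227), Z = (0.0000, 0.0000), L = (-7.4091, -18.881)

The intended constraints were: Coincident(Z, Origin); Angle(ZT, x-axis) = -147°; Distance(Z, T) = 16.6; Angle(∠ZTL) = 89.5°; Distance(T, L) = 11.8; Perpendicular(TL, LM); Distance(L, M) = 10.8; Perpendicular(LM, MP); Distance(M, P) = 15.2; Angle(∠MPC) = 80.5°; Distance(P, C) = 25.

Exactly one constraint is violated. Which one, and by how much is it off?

Distance(P, C) = 25 — off by 4.30.

Z = (0.00, 0.00) ✓; ZT at -147.0° ✓; |ZT| = 16.60 ✓; ∠ZTL = 89.50° ✓; |TL| = 11.80 ✓; ∠(TL, LM) = 90.00° ✓; |LM| = 10.80 ✓; ∠(LM, MP) = 90.00° ✓; |MP| = 15.20 ✓; ∠MPC = 80.50° ✓; |PC| = 29.30 ✗.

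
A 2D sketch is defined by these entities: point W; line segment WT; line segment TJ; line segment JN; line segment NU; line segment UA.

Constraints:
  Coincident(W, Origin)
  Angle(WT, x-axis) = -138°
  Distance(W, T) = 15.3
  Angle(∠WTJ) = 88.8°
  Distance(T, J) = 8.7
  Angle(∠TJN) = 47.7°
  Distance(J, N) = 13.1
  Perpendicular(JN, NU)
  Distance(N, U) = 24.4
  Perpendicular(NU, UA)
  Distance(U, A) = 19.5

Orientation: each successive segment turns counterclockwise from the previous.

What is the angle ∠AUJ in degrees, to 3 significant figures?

61.8°

W is at the origin; WT runs at -138.0° with length 15.3, so T = (-11.4, -10.2). ∠WTJ = 88.8° gives TJ at -46.8° from the x-axis; with |TJ| = 8.7, J = (-5.41, -16.6). ∠TJN = 47.7° gives JN at 85.5° from the x-axis; with |JN| = 13.1, N = (-4.39, -3.52). The perpendicularity gives NU at right angles to JN, so NU runs at 176°; with |NU| = 24.4, U = (-28.7, -1.61). The perpendicularity gives UA at right angles to NU, so UA runs at -94.5°; with |UA| = 19.5, A = (-30.2, -21.0). Then cos ∠AUJ = UA·UJ / (|UA||UJ|), giving 61.8°.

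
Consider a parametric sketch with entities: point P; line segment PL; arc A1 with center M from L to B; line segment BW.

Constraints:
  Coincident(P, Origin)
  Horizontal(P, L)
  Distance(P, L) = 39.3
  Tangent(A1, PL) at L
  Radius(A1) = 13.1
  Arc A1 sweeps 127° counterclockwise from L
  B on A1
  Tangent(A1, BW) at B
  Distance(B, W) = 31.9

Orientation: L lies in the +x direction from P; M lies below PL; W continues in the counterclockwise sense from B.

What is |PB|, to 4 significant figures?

35.66

A1 meets PL tangentially, so ML is at right angles to PL, so M = L + (0, -13.1) = (39.30, -13.10). On A1, L sits at bearing 90° from M; a 127° counterclockwise sweep puts B at bearing 217°, so B = M + 13.1·(cos 217°, sin 217°) = (28.84, -20.98). Then |PB| = |B − P| = 35.66.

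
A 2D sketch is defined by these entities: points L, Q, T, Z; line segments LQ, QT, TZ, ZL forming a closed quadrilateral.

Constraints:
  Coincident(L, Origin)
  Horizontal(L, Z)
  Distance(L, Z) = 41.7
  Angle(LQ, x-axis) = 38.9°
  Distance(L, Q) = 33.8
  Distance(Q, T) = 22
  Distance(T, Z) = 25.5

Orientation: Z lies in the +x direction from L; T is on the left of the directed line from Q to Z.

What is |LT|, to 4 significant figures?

54.01

Checks: |QT| = 22.00 ✓; |TZ| = 25.50 ✓.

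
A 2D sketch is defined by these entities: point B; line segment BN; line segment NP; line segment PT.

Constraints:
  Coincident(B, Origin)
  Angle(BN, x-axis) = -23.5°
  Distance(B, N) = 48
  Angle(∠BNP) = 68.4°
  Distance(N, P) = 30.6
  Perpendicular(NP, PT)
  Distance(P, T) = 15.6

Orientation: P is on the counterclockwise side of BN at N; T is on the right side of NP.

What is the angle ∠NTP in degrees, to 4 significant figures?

62.99°

∠BNP = 68.4°, so NP runs at -23.5° + (180° − 68.4°) = 88.10° from the x-axis; with |NP| = 30.6, P = N + 30.6·(cos 88.10°, sin 88.10°) = (45.03, 11.44). NP ⟂ PT; with |PT| = 15.6 on the right of NP, T = P + 15.6·(0.9995, -0.03316) = (60.62, 10.93). Then cos ∠NTP = TN·TP / (|TN||TP|), giving 62.99°.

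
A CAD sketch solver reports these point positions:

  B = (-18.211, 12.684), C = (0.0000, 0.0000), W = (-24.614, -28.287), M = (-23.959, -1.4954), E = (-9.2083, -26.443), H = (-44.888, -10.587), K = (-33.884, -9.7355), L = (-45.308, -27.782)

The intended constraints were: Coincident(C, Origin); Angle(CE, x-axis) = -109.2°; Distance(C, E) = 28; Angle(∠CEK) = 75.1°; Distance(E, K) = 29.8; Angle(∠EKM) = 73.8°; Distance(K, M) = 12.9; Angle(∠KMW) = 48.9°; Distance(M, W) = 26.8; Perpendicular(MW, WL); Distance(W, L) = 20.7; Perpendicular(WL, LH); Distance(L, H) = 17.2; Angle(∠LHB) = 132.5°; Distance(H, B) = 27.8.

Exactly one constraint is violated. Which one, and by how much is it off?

Distance(H, B) = 27.8 — off by 7.60.

C = (0.00, 0.00) ✓; CE at -109.2° ✓; |CE| = 28.00 ✓; ∠CEK = 75.10° ✓; |EK| = 29.80 ✓; ∠EKM = 73.80° ✓; |KM| = 12.90 ✓; ∠KMW = 48.90° ✓; |MW| = 26.80 ✓; ∠(MW, WL) = 90.00° ✓; |WL| = 20.70 ✓; ∠(WL, LH) = 90.00° ✓; |LH| = 17.20 ✓; ∠LHB = 132.5° ✓; |HB| = 35.40 ✗.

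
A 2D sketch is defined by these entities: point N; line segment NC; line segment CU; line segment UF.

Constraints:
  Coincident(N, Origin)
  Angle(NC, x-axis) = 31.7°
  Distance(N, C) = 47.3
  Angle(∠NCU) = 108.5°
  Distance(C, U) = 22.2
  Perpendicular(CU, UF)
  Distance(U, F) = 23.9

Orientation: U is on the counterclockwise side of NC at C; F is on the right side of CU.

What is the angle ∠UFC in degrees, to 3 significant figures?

42.9°

N is at the origin; NC runs at 31.7° with length 47.3, so C = 47.3·(cos 31.7°, sin 31.7°) = (40.2, 24.9). ∠NCU = 108.5°, so CU runs at 31.7° + (180° − 108.5°) = 103° from the x-axis; with |CU| = 22.2, U = C + 22.2·(cos 103°, sin 103°) = (35.2, 46.5). CU ⟂ UF; with |UF| = 23.9 on the right of CU, F = U + 23.9·(0.974, 0.228) = (58.4, 51.9). Then cos ∠UFC = FU·FC / (|FU||FC|), giving 42.9°.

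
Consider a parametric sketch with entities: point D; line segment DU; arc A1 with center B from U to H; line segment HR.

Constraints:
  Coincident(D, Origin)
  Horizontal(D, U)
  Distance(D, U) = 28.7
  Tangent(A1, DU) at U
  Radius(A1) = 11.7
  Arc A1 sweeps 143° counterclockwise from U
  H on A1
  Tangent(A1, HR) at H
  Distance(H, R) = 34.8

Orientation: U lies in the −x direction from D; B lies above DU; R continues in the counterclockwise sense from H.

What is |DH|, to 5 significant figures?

30.199

D is at the origin; D and U share the same y with |DU| = 28.7 and U on the −x side, so U = (-28.700, 0.0000). Tangency of A1 to DU means the radius BU is perpendicular to DU, so B = U + (0, 11.7) = (-28.700, 11.700). On A1, U sits at bearing -90° from B; a 143° counterclockwise sweep puts H at bearing 53°, so H = B + 11.7·(cos 53°, sin 53°) = (-21.659, 21.044). Then |DH| = |H − D| = 30.199.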